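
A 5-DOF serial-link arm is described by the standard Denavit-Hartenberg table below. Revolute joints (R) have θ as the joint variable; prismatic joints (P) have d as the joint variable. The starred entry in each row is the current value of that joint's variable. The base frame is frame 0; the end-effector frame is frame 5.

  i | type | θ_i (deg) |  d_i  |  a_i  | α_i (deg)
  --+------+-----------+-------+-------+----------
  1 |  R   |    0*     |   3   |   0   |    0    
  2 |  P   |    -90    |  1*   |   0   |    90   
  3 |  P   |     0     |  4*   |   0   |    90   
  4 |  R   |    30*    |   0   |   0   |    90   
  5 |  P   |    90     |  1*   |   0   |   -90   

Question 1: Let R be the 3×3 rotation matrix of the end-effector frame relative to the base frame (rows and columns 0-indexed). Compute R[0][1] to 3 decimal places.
-0.866

End-effector y-axis (col 1 of R) = (-0.8660,0.5000,0.0000)
R[0][1] = -0.8660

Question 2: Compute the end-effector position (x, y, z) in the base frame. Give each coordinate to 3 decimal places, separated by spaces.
-3.134 -0.500 4.000

after link 1: o_1 = (0.0000, 0.0000, 3.0000)
after link 2: o_2 = (0.0000, 0.0000, 4.0000)
after link 3: o_3 = (-4.0000, -0.0000, 4.0000)
after link 4: o_4 = (-4.0000, -0.0000, 4.0000)
after link 5: o_5 = (-3.1340, -0.5000, 4.0000)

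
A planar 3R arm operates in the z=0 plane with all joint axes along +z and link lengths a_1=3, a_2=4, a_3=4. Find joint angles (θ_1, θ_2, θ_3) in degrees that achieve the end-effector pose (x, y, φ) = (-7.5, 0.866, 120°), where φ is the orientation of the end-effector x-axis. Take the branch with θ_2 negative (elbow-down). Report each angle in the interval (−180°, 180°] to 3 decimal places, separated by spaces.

wrist centre = target − a_3·(cos φ, sin φ) = (-5.5000, -2.5981)
cos θ_2 = (37.0001−3²−4²)/(2·3·4) = 0.5000; θ_2 = -59.9996° (elbow-down)
β = atan2(-2.5981,-5.5000) = -154.7148°; ψ = atan2(-3.4641,5.0000) = -34.7148°
θ_1 = β − ψ = -120.0000°
θ_3 = φ − θ_1 − θ_2 = -60.0004° (wrapped to (-180°,180°])

-120.000 -60.000 -60.000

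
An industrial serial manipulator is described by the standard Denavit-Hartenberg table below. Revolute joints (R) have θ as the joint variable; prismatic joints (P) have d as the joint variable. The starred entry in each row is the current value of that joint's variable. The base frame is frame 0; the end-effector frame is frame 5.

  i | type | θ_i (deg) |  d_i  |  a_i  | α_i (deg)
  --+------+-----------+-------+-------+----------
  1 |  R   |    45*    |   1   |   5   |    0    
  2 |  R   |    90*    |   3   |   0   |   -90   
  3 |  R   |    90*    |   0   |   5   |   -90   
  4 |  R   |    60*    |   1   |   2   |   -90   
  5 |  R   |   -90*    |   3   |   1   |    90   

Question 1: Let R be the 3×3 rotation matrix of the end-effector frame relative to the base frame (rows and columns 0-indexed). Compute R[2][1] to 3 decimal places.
0.866

End-effector y-axis (col 1 of R) = (0.3536,0.3536,0.8660)
R[2][1] = 0.8660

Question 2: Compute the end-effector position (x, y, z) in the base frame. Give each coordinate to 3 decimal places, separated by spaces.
7.235 4.407 0.598

after link 1: o_1 = (3.5355, 3.5355, 1.0000)
after link 2: o_2 = (3.5355, 3.5355, 4.0000)
after link 3: o_3 = (3.5355, 3.5355, -1.0000)
after link 4: o_4 = (5.4674, 4.0532, -2.0000)
after link 5: o_5 = (7.2352, 4.4067, 0.5981)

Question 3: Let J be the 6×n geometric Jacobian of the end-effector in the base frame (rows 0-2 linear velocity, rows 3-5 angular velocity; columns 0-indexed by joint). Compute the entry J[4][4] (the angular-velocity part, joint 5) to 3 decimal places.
axis z_4 = (0.3536,0.3536,0.8660); lever o_n−o_4 = (1.7678,0.3536,2.5981)
cross product → J_v[:, 4] = (0.6124,0.6124,-0.5000)
J_ω[:, 4] = z_4
entry J[4][4] = 0.3536

0.354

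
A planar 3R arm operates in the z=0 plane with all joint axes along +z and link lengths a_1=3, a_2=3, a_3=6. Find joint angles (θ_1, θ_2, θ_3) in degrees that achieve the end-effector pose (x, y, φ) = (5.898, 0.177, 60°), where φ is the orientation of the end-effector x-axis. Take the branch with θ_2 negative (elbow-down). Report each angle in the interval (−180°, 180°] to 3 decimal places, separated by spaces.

-45.004 -29.988 134.993

wrist centre = target − a_3·(cos φ, sin φ) = (2.8980, -5.0192)
cos θ_2 = (33.5903−3²−3²)/(2·3·3) = 0.8661; θ_2 = -29.9883° (elbow-down)
β = atan2(-5.0192,2.8980) = -59.9984°; ψ = atan2(-1.4995,5.5984) = -14.9941°
θ_1 = β − ψ = -45.0042°
θ_3 = φ − θ_1 − θ_2 = 134.9925° (wrapped to (-180°,180°])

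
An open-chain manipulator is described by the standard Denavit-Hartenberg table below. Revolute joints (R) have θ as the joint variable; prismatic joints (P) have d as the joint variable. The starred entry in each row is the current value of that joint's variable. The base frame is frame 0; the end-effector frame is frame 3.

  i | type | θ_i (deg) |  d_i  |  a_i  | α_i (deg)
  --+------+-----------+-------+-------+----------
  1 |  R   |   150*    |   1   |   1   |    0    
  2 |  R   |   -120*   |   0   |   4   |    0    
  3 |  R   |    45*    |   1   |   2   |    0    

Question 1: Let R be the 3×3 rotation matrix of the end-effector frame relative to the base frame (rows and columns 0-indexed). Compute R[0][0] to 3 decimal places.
0.259

End-effector x-axis (col 0 of R) = (0.2588,0.9659,0.0000)
R[0][0] = 0.2588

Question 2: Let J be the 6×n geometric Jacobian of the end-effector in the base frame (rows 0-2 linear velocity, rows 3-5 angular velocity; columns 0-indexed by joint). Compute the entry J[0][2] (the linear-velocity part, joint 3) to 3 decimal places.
-1.932

axis z_2 = (0.0000,0.0000,1.0000); lever o_n−o_2 = (0.5176,1.9319,1.0000)
cross product → J_v[:, 2] = (-1.9319,0.5176,0.0000)
J_ω[:, 2] = z_2
entry J[0][2] = -1.9319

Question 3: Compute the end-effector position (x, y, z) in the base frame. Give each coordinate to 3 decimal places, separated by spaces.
3.116 4.432 2.000

after link 1: o_1 = (-0.8660, 0.5000, 1.0000)
after link 2: o_2 = (2.5981, 2.5000, 1.0000)
after link 3: o_3 = (3.1157, 4.4319, 2.0000)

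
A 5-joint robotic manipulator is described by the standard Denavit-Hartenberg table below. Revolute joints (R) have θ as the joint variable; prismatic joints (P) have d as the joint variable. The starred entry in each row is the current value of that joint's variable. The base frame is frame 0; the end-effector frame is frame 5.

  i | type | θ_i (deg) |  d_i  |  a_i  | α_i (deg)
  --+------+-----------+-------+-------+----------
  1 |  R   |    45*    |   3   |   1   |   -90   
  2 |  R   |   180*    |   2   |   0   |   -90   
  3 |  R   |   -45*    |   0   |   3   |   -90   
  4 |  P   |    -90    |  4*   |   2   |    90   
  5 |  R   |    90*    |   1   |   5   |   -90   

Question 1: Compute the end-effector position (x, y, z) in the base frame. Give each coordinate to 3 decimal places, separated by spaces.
-2.707 -6.879 5.000

after link 1: o_1 = (0.7071, 0.7071, 3.0000)
after link 2: o_2 = (-0.7071, 2.1213, 3.0000)
after link 3: o_3 = (-3.7071, 2.1213, 3.0000)
after link 4: o_4 = (-3.7071, -1.8787, 5.0000)
after link 5: o_5 = (-2.7071, -6.8787, 5.0000)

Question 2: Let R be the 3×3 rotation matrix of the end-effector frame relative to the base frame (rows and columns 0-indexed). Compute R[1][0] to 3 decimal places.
-1.000

End-effector x-axis (col 0 of R) = (-0.0000,-1.0000,0.0000)
R[1][0] = -1.0000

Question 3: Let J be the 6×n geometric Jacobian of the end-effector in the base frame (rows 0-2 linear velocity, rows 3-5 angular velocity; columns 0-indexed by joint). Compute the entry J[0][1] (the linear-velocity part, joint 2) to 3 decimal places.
1.414

axis z_1 = (-0.7071,0.7071,0.0000); lever o_n−o_1 = (-3.4142,-7.5858,2.0000)
cross product → J_v[:, 1] = (1.4142,1.4142,7.7782)
J_ω[:, 1] = z_1
entry J[0][1] = 1.4142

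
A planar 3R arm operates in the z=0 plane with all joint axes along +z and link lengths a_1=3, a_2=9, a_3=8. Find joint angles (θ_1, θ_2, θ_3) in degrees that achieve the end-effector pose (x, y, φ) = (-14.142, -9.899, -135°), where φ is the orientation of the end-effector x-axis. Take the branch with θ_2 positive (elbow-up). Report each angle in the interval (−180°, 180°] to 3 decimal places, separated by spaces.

134.991 90.007 0.002

wrist centre = target − a_3·(cos φ, sin φ) = (-8.4851, -4.2421)
cos θ_2 = (89.9935−3²−9²)/(2·3·9) = -0.0001; θ_2 = 90.0069° (elbow-up)
β = atan2(-4.2421,-8.4851) = -153.4373°; ψ = atan2(9.0000,2.9989) = 71.5713°
θ_1 = β − ψ = -225.0085°
θ_3 = φ − θ_1 − θ_2 = 0.0016° (wrapped to (-180°,180°])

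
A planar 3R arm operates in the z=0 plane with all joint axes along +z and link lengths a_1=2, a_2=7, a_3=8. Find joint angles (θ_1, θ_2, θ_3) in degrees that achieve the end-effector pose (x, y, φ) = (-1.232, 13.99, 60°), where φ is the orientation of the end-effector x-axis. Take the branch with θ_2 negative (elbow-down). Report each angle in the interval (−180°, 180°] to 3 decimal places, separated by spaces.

150.020 -30.024 -59.996

wrist centre = target − a_3·(cos φ, sin φ) = (-5.2320, 7.0618)
cos θ_2 = (77.2428−2²−7²)/(2·2·7) = 0.8658; θ_2 = -30.0242° (elbow-down)
β = atan2(7.0618,-5.2320) = 126.5343°; ψ = atan2(-3.5026,8.0607) = -23.4861°
θ_1 = β − ψ = 150.0204°
θ_3 = φ − θ_1 − θ_2 = -59.9962° (wrapped to (-180°,180°])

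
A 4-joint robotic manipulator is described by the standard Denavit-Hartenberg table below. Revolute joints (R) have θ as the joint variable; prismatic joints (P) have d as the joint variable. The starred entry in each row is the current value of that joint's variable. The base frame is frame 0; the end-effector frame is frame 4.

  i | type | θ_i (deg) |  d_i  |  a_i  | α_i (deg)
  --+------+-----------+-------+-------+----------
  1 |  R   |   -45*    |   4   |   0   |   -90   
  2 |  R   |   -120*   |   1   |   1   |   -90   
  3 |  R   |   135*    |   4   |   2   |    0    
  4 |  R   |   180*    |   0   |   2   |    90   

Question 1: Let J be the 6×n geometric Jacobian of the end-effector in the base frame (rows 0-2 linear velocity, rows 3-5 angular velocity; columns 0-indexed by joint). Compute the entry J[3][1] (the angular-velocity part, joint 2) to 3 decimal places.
axis z_1 = (0.7071,0.7071,0.0000); lever o_n−o_1 = (2.8030,-1.3888,2.8660)
cross product → J_v[:, 1] = (2.0266,-2.0266,-2.9641)
J_ω[:, 1] = z_1
entry J[3][1] = 0.7071

0.707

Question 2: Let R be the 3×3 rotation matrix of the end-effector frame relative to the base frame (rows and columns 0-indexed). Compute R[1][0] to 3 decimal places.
0.750

End-effector x-axis (col 0 of R) = (0.2500,0.7500,0.6124)
R[1][0] = 0.7500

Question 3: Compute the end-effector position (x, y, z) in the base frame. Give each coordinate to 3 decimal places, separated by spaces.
2.803 -1.389 6.866

after link 1: o_1 = (0.0000, 0.0000, 4.0000)
after link 2: o_2 = (0.3536, 1.0607, 4.8660)
after link 3: o_3 = (2.3030, -2.8888, 5.6413)
after link 4: o_4 = (2.8030, -1.3888, 6.8660)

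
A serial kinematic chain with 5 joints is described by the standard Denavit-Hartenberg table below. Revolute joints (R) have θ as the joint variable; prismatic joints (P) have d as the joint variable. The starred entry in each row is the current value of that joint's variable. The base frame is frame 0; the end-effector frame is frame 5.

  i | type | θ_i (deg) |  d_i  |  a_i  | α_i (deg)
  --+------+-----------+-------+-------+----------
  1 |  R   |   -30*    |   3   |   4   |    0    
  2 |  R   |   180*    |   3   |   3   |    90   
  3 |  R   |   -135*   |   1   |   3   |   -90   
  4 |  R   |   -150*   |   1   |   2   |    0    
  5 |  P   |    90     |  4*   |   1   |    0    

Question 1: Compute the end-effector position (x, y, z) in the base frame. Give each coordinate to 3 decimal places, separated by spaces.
after link 1: o_1 = (3.4641, -2.0000, 3.0000)
after link 2: o_2 = (0.8660, -0.5000, 6.0000)
after link 3: o_3 = (3.2031, -0.6946, 3.8787)
after link 4: o_4 = (2.0301, 1.1373, 4.3963)
after link 5: o_5 = (0.3198, 3.1248, 1.2143)

0.320 3.125 1.214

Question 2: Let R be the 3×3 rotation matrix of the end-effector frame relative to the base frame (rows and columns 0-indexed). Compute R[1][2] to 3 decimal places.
0.354

End-effector z-axis (col 2 of R) = (-0.6124,0.3536,-0.7071)
R[1][2] = 0.3536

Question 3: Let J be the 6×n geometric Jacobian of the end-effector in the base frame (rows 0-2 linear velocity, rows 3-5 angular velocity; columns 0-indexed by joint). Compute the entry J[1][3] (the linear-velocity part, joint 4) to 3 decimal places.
axis z_3 = (-0.6124,0.3536,-0.7071); lever o_n−o_3 = (-2.8833,3.8194,-2.6643)
cross product → J_v[:, 3] = (1.7587,0.4072,-1.3195)
J_ω[:, 3] = z_3
entry J[1][3] = 0.4072

0.407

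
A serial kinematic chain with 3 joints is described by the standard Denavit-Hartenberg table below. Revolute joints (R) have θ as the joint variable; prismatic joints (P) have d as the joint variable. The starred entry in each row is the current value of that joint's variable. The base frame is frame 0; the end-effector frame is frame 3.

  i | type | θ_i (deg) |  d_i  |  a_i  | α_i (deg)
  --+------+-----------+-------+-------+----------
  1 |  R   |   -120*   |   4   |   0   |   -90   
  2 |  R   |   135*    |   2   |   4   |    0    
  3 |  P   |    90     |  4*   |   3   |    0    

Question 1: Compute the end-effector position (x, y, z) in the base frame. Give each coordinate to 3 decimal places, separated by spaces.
after link 1: o_1 = (0.0000, 0.0000, 4.0000)
after link 2: o_2 = (3.1463, 1.4495, 1.1716)
after link 3: o_3 = (7.6710, 1.2866, 3.2929)

7.671 1.287 3.293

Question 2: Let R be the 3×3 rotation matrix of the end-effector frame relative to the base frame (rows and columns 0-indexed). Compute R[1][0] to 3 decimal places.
End-effector x-axis (col 0 of R) = (0.3536,0.6124,0.7071)
R[1][0] = 0.6124

0.612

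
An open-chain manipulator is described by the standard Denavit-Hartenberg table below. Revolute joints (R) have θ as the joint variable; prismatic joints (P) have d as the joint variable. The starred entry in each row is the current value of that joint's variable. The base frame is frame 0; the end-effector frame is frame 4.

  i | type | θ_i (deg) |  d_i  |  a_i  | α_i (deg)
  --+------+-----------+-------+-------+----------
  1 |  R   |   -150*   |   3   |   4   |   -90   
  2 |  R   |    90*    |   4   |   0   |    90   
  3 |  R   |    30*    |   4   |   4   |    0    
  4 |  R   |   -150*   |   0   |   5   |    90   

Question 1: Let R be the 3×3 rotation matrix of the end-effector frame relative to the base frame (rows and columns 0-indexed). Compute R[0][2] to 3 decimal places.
End-effector z-axis (col 2 of R) = (0.2500,-0.4330,0.8660)
R[0][2] = 0.2500

0.250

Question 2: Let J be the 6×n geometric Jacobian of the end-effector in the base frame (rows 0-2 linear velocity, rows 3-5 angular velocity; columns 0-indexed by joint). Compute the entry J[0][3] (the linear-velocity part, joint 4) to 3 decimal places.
axis z_3 = (-0.8660,-0.5000,0.0000); lever o_n−o_3 = (-2.1651,3.7500,2.5000)
cross product → J_v[:, 3] = (-1.2500,2.1651,-4.3301)
J_ω[:, 3] = z_3
entry J[0][3] = -1.2500

-1.250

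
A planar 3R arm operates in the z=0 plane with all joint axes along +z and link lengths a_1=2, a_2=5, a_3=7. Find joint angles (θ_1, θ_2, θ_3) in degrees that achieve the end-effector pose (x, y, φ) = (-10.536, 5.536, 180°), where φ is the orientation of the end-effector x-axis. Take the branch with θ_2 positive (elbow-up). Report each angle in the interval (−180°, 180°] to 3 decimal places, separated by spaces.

wrist centre = target − a_3·(cos φ, sin φ) = (-3.5360, 5.5360)
cos θ_2 = (43.1506−2²−5²)/(2·2·5) = 0.7075; θ_2 = 44.9657° (elbow-up)
β = atan2(5.5360,-3.5360) = 122.5675°; ψ = atan2(3.5334,5.5376) = 32.5408°
θ_1 = β − ψ = 90.0267°
θ_3 = φ − θ_1 − θ_2 = 45.0076° (wrapped to (-180°,180°])

90.027 44.966 45.008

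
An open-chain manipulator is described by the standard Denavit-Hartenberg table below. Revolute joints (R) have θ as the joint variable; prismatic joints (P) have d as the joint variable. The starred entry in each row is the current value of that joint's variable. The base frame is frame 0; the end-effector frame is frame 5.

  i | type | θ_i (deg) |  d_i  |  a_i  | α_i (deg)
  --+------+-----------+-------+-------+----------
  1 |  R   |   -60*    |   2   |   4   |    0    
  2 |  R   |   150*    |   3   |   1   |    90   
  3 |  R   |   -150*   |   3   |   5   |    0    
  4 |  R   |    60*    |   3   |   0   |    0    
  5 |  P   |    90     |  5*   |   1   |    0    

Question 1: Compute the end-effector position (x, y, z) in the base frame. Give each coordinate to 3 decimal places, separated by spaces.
after link 1: o_1 = (2.0000, -3.4641, 2.0000)
after link 2: o_2 = (2.0000, -2.4641, 5.0000)
after link 3: o_3 = (5.0000, -6.7942, 2.5000)
after link 4: o_4 = (8.0000, -6.7942, 2.5000)
after link 5: o_5 = (13.0000, -5.7942, 2.5000)

13.000 -5.794 2.500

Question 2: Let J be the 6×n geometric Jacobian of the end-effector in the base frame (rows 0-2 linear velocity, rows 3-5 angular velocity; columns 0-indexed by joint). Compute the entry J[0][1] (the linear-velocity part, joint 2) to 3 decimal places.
2.330

axis z_1 = (0.0000,0.0000,1.0000); lever o_n−o_1 = (11.0000,-2.3301,0.5000)
cross product → J_v[:, 1] = (2.3301,11.0000,-0.0000)
J_ω[:, 1] = z_1
entry J[0][1] = 2.3301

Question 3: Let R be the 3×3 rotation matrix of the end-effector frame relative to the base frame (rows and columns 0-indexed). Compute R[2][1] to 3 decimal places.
End-effector y-axis (col 1 of R) = (-0.0000,0.0000,1.0000)
R[2][1] = 1.0000

1.000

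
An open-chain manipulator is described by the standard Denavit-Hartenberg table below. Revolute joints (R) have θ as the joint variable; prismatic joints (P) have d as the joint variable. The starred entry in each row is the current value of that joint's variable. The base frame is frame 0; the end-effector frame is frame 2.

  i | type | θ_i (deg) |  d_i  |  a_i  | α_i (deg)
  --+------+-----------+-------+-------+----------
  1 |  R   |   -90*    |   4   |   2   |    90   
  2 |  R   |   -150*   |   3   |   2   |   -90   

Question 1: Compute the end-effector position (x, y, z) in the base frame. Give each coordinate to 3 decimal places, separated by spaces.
after link 1: o_1 = (0.0000, -2.0000, 4.0000)
after link 2: o_2 = (-3.0000, -0.2679, 3.0000)

-3.000 -0.268 3.000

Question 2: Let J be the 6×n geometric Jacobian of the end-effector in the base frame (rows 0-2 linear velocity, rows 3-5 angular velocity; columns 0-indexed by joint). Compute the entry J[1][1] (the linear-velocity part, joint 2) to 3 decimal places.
axis z_1 = (-1.0000,-0.0000,0.0000); lever o_n−o_1 = (-3.0000,1.7321,-1.0000)
cross product → J_v[:, 1] = (-0.0000,-1.0000,-1.7321)
J_ω[:, 1] = z_1
entry J[1][1] = -1.0000

-1.000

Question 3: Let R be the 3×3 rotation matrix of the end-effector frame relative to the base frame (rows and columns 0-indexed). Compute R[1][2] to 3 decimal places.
End-effector z-axis (col 2 of R) = (-0.0000,-0.5000,-0.8660)
R[1][2] = -0.5000

-0.500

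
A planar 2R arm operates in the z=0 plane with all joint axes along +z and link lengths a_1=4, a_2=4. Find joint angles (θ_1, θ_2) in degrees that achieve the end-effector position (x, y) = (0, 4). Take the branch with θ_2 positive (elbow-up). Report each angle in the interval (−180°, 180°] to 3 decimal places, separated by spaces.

cos θ_2 = (16.0000−4²−4²)/(2·4·4) = -0.5000; θ_2 = 120.0000° (elbow-up)
β = atan2(4.0000,0.0000) = 90.0000°; ψ = atan2(3.4641,2.0000) = 60.0000°
θ_1 = β − ψ = 30.0000°

30.000 120.000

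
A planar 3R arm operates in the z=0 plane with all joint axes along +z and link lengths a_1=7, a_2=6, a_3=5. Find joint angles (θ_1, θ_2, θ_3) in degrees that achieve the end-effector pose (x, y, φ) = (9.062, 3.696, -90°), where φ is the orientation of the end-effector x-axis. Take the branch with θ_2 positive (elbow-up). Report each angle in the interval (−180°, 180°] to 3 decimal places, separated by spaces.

29.996 30.008 -150.004

wrist centre = target − a_3·(cos φ, sin φ) = (9.0620, 8.6960)
cos θ_2 = (157.7403−7²−6²)/(2·7·6) = 0.8660; θ_2 = 30.0080° (elbow-up)
β = atan2(8.6960,9.0620) = 43.8193°; ψ = atan2(3.0007,12.1957) = 13.8229°
θ_1 = β − ψ = 29.9964°
θ_3 = φ − θ_1 − θ_2 = -150.0044° (wrapped to (-180°,180°])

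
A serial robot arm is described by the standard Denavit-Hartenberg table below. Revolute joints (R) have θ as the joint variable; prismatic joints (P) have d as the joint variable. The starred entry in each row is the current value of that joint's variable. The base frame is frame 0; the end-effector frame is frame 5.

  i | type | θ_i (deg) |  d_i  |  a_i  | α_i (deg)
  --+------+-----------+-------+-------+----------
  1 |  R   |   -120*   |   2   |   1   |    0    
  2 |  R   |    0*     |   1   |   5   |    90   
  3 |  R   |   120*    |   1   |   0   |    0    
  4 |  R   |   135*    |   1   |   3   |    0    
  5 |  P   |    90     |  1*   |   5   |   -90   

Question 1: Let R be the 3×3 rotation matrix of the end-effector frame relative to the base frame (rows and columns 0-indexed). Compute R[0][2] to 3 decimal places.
-0.129

End-effector z-axis (col 2 of R) = (-0.1294,-0.2241,0.9659)
R[0][2] = -0.1294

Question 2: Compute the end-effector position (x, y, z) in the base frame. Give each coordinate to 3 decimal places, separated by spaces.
after link 1: o_1 = (-0.5000, -0.8660, 2.0000)
after link 2: o_2 = (-3.0000, -5.1962, 3.0000)
after link 3: o_3 = (-3.8660, -4.6962, 3.0000)
after link 4: o_4 = (-4.3438, -3.5237, 0.1022)
after link 5: o_5 = (-7.6247, -7.2063, -1.1919)

-7.625 -7.206 -1.192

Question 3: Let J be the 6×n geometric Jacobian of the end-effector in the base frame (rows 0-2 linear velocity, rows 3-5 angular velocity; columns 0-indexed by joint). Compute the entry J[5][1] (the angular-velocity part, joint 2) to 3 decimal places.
1.000

axis z_1 = (0.0000,0.0000,1.0000); lever o_n−o_1 = (-7.1247,-6.3403,-3.1919)
cross product → J_v[:, 1] = (6.3403,-7.1247,0.0000)
J_ω[:, 1] = z_1
entry J[5][1] = 1.0000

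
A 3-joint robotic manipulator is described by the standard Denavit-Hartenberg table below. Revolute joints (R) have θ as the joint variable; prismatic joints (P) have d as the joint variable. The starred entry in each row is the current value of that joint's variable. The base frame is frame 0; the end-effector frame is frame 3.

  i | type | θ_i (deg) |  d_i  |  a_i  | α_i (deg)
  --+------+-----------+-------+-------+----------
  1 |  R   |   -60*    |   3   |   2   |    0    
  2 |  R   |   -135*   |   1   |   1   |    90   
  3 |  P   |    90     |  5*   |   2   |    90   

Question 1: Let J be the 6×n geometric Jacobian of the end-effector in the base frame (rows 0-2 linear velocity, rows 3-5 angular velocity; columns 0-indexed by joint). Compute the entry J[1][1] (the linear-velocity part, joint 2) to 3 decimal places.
axis z_1 = (0.0000,0.0000,1.0000); lever o_n−o_1 = (0.3282,5.0884,3.0000)
cross product → J_v[:, 1] = (-5.0884,0.3282,0.0000)
J_ω[:, 1] = z_1
entry J[1][1] = 0.3282

0.328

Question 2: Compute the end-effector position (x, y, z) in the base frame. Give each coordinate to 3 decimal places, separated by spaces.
1.328 3.356 6.000

after link 1: o_1 = (1.0000, -1.7321, 3.0000)
after link 2: o_2 = (0.0341, -1.4732, 4.0000)
after link 3: o_3 = (1.3282, 3.3564, 6.0000)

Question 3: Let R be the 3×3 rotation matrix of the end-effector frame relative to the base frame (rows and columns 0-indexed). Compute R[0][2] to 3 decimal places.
End-effector z-axis (col 2 of R) = (-0.9659,0.2588,-0.0000)
R[0][2] = -0.9659

-0.966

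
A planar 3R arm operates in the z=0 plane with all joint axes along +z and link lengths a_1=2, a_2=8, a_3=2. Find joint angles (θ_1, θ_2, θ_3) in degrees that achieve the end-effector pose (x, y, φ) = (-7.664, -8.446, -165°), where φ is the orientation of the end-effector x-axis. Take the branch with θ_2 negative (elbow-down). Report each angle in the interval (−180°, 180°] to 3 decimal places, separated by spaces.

wrist centre = target − a_3·(cos φ, sin φ) = (-5.7321, -7.9284)
cos θ_2 = (95.7164−2²−8²)/(2·2·8) = 0.8661; θ_2 = -29.9870° (elbow-down)
β = atan2(-7.9284,-5.7321) = -125.8667°; ψ = atan2(-3.9984,8.9291) = -24.1227°
θ_1 = β − ψ = -101.7440°
θ_3 = φ − θ_1 − θ_2 = -33.2690° (wrapped to (-180°,180°])

-101.744 -29.987 -33.269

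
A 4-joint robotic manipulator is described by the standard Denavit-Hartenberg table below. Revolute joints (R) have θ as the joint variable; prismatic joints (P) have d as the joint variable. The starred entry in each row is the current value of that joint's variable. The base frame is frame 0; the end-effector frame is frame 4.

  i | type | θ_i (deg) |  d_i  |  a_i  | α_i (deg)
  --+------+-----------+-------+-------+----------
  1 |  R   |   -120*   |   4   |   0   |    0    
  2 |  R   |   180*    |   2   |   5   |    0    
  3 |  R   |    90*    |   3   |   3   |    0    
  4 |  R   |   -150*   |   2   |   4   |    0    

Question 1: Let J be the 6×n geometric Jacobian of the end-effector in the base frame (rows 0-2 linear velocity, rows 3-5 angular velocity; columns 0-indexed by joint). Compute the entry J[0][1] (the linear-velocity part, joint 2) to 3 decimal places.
axis z_1 = (0.0000,0.0000,1.0000); lever o_n−o_1 = (3.9019,5.8301,7.0000)
cross product → J_v[:, 1] = (-5.8301,3.9019,0.0000)
J_ω[:, 1] = z_1
entry J[0][1] = -5.8301

-5.830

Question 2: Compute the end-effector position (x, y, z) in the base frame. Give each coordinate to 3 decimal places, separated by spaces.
after link 1: o_1 = (0.0000, 0.0000, 4.0000)
after link 2: o_2 = (2.5000, 4.3301, 6.0000)
after link 3: o_3 = (-0.0981, 5.8301, 9.0000)
after link 4: o_4 = (3.9019, 5.8301, 11.0000)

3.902 5.830 11.000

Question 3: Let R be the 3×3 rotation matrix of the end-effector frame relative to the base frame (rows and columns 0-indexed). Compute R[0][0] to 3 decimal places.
End-effector x-axis (col 0 of R) = (1.0000,-0.0000,0.0000)
R[0][0] = 1.0000

1.000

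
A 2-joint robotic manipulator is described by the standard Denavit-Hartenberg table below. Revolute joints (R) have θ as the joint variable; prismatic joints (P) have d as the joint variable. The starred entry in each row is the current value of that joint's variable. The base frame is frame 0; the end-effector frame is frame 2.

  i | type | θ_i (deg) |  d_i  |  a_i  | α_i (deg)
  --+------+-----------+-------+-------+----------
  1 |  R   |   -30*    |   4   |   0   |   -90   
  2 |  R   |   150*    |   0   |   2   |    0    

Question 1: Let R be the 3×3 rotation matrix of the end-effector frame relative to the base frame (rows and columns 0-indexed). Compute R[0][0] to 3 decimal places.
-0.750

End-effector x-axis (col 0 of R) = (-0.7500,0.4330,-0.5000)
R[0][0] = -0.7500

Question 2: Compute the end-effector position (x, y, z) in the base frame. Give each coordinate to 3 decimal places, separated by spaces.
after link 1: o_1 = (0.0000, 0.0000, 4.0000)
after link 2: o_2 = (-1.5000, 0.8660, 3.0000)

-1.500 0.866 3.000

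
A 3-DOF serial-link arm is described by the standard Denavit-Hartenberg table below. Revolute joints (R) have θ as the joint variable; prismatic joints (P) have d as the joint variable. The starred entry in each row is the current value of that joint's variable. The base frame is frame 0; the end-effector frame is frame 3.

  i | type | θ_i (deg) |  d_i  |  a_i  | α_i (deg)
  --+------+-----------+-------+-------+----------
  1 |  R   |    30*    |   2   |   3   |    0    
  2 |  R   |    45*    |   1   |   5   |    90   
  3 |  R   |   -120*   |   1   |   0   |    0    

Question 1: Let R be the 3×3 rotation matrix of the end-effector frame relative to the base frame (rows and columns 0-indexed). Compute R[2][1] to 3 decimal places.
End-effector y-axis (col 1 of R) = (0.2241,0.8365,-0.5000)
R[2][1] = -0.5000

-0.500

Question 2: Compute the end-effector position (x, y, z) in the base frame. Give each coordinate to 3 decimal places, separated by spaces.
after link 1: o_1 = (2.5981, 1.5000, 2.0000)
after link 2: o_2 = (3.8922, 6.3296, 3.0000)
after link 3: o_3 = (4.8581, 6.0708, 3.0000)

4.858 6.071 3.000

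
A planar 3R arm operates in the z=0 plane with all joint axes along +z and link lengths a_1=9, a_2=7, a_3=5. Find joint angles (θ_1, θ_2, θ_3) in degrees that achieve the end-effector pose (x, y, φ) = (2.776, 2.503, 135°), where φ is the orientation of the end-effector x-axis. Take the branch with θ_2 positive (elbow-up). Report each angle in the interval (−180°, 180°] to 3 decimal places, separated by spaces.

-59.999 135.002 59.997

wrist centre = target − a_3·(cos φ, sin φ) = (6.3115, -1.0325)
cos θ_2 = (40.9016−9²−7²)/(2·9·7) = -0.7071; θ_2 = 135.0019° (elbow-up)
β = atan2(-1.0325,6.3115) = -9.2910°; ψ = atan2(4.9496,4.0501) = 50.7076°
θ_1 = β − ψ = -59.9986°
θ_3 = φ − θ_1 − θ_2 = 59.9967° (wrapped to (-180°,180°])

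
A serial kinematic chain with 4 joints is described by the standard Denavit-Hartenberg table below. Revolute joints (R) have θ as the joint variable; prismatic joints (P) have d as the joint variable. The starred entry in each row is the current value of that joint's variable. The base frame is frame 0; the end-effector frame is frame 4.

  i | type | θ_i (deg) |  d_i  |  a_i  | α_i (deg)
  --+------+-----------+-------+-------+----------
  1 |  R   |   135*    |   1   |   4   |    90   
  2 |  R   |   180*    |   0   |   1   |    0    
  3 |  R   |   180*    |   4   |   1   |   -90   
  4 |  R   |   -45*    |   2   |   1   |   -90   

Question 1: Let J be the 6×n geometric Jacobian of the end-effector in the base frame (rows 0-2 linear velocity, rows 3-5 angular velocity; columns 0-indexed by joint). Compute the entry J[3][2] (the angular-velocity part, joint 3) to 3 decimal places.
0.707

axis z_2 = (0.7071,0.7071,0.0000); lever o_n−o_2 = (2.1213,4.5355,2.0000)
cross product → J_v[:, 2] = (1.4142,-1.4142,1.7071)
J_ω[:, 2] = z_2
entry J[3][2] = 0.7071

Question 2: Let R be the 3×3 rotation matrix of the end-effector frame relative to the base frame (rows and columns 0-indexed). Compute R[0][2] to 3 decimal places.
End-effector z-axis (col 2 of R) = (-1.0000,0.0000,-0.0000)
R[0][2] = -1.0000

-1.000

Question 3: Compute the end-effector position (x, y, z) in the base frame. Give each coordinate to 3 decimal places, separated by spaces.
after link 1: o_1 = (-2.8284, 2.8284, 1.0000)
after link 2: o_2 = (-2.1213, 2.1213, 1.0000)
after link 3: o_3 = (0.0000, 5.6569, 1.0000)
after link 4: o_4 = (0.0000, 6.6569, 3.0000)

0.000 6.657 3.000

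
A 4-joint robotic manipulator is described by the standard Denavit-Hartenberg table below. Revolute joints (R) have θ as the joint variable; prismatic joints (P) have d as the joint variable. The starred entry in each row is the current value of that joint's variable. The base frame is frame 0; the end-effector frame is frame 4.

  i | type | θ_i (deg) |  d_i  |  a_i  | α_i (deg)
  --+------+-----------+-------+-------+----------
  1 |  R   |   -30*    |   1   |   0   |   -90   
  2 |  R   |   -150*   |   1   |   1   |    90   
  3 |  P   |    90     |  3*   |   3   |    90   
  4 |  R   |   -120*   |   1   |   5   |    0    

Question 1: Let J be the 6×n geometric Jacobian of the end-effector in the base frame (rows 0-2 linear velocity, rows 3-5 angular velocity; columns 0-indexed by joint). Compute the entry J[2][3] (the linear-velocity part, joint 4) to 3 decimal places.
2.165

axis z_3 = (-0.7500,0.4330,0.5000); lever o_n−o_3 = (-0.1250,-2.8146,4.2500)
cross product → J_v[:, 3] = (3.2476,3.1250,2.1651)
J_ω[:, 3] = z_3
entry J[2][3] = 2.1651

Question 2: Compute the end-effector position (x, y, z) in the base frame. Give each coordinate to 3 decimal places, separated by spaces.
after link 1: o_1 = (0.0000, 0.0000, 1.0000)
after link 2: o_2 = (-0.2500, 1.2990, 1.5000)
after link 3: o_3 = (-0.0490, 4.6471, -1.0981)
after link 4: o_4 = (-0.1740, 1.8325, 3.1519)

-0.174 1.833 3.152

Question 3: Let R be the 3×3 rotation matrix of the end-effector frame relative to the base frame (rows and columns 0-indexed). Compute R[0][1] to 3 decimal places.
End-effector y-axis (col 1 of R) = (0.6495,0.6250,0.4330)
R[0][1] = 0.6495

0.650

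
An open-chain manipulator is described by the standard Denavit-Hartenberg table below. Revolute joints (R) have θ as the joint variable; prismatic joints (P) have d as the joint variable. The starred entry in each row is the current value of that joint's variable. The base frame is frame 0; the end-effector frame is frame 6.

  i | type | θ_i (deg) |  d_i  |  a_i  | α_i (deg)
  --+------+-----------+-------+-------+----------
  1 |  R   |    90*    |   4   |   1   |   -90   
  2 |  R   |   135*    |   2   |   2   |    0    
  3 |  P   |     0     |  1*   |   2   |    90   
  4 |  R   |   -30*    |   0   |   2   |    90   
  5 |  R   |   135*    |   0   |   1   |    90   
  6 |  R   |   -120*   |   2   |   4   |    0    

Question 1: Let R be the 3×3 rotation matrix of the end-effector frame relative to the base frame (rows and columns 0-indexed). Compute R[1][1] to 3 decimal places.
End-effector y-axis (col 1 of R) = (-0.7392,0.6312,-0.2348)
R[1][1] = 0.6312

0.631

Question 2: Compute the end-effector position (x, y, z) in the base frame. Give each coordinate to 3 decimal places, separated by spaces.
-3.939 -5.077 -3.077

after link 1: o_1 = (0.0000, 1.0000, 4.0000)
after link 2: o_2 = (-2.0000, -0.4142, 2.5858)
after link 3: o_3 = (-3.0000, -1.8284, 1.1716)
after link 4: o_4 = (-2.0000, -3.0532, -0.0532)
after link 5: o_5 = (-2.3536, -2.1202, -0.1202)
after link 6: o_6 = (-3.9393, -5.0770, -3.0770)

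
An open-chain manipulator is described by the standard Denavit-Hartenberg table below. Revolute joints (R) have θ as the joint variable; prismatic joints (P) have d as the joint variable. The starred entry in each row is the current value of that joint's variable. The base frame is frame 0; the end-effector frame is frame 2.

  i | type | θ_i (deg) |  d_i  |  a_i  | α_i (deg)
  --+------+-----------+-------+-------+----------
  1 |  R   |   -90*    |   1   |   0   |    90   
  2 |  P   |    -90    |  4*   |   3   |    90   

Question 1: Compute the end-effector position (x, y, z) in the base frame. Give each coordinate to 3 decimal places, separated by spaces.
-4.000 -0.000 -2.000

after link 1: o_1 = (0.0000, 0.0000, 1.0000)
after link 2: o_2 = (-4.0000, -0.0000, -2.0000)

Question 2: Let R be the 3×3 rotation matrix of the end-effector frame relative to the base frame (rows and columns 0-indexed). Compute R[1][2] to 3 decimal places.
1.000

End-effector z-axis (col 2 of R) = (-0.0000,1.0000,-0.0000)
R[1][2] = 1.0000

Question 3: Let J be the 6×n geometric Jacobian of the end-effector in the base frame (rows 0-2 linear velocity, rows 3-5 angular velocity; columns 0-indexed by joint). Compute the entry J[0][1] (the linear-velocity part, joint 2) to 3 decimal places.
-1.000

prismatic axis z_1 = (-1.0000,-0.0000,0.0000)
J_v[:, 1] = z_1; J_ω[:, 1] = (0,0,0)
entry J[0][1] = -1.0000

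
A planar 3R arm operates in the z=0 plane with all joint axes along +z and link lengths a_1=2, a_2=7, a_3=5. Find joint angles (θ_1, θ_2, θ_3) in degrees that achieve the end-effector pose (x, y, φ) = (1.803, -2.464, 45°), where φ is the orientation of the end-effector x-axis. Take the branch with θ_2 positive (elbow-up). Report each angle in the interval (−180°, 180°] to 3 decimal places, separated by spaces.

149.985 120.009 135.006

wrist centre = target − a_3·(cos φ, sin φ) = (-1.7325, -5.9995)
cos θ_2 = (38.9961−2²−7²)/(2·2·7) = -0.5001; θ_2 = 120.0093° (elbow-up)
β = atan2(-5.9995,-1.7325) = -106.1076°; ψ = atan2(6.0616,-1.5010) = 103.9079°
θ_1 = β − ψ = -210.0154°
θ_3 = φ − θ_1 − θ_2 = 135.0062° (wrapped to (-180°,180°])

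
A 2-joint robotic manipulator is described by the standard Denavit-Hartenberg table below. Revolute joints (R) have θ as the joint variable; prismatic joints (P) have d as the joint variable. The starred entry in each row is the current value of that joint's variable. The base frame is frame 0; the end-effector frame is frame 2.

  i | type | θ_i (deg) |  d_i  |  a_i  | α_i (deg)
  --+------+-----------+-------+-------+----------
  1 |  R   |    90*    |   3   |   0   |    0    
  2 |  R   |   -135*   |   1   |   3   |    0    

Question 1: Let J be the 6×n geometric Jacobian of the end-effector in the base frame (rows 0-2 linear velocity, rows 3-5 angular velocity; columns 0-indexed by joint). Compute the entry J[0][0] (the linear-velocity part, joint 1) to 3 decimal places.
2.121

axis z_0 = ẑ; lever o_n−o_0 = (2.1213,-2.1213,4.0000)
cross product → J_v[:, 0] = (2.1213,2.1213,-0.0000)
J_ω[:, 0] = z_0
entry J[0][0] = 2.1213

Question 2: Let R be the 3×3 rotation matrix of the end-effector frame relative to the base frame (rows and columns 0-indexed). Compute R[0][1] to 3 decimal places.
End-effector y-axis (col 1 of R) = (0.7071,0.7071,0.0000)
R[0][1] = 0.7071

0.707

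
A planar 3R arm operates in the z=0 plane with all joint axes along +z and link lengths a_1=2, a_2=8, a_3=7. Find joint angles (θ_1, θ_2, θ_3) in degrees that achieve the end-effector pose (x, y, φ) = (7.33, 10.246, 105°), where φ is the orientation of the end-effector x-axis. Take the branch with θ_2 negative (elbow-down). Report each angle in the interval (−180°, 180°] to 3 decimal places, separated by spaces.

wrist centre = target − a_3·(cos φ, sin φ) = (9.1417, 3.4845)
cos θ_2 = (95.7132−2²−8²)/(2·2·8) = 0.8660; θ_2 = -29.9987° (elbow-down)
β = atan2(3.4845,9.1417) = 20.8652°; ψ = atan2(-3.9998,8.9283) = -24.1322°
θ_1 = β − ψ = 44.9974°
θ_3 = φ − θ_1 − θ_2 = 90.0014° (wrapped to (-180°,180°])

44.997 -29.999 90.001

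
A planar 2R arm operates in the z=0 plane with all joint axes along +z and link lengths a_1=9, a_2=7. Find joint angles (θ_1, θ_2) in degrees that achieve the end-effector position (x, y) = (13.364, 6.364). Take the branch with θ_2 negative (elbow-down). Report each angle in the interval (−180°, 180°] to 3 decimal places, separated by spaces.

cos θ_2 = (219.0970−9²−7²)/(2·9·7) = 0.7071; θ_2 = -44.9990° (elbow-down)
β = atan2(6.3640,13.3640) = 25.4640°; ψ = atan2(-4.9497,13.9498) = -19.5356°
θ_1 = β − ψ = 44.9996°

45.000 -44.999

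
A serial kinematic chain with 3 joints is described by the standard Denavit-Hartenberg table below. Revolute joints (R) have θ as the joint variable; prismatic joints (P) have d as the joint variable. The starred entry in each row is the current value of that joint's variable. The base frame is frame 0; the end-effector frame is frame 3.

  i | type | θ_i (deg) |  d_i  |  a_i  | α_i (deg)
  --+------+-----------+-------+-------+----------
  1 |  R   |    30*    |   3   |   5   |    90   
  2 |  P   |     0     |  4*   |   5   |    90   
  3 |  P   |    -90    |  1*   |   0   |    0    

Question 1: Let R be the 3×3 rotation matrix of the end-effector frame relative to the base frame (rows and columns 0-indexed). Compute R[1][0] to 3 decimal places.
End-effector x-axis (col 0 of R) = (-0.5000,0.8660,-0.0000)
R[1][0] = 0.8660

0.866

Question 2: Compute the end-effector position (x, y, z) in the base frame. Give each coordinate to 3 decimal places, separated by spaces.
after link 1: o_1 = (4.3301, 2.5000, 3.0000)
after link 2: o_2 = (10.6603, 1.5359, 3.0000)
after link 3: o_3 = (10.6603, 1.5359, 2.0000)

10.660 1.536 2.000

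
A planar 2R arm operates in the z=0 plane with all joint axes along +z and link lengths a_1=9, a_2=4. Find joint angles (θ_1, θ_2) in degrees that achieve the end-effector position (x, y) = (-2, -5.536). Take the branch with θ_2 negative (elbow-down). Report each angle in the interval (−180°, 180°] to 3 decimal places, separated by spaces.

-89.999 -149.998

cos θ_2 = (34.6473−9²−4²)/(2·9·4) = -0.8660; θ_2 = -149.9982° (elbow-down)
β = atan2(-5.5360,-2.0000) = -109.8634°; ψ = atan2(-2.0001,5.5360) = -19.8645°
θ_1 = β − ψ = -89.9989°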